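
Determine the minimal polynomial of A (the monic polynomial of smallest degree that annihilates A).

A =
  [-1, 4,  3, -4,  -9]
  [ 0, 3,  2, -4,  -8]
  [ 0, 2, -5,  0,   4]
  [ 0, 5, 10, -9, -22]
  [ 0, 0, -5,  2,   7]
x^3 + 3*x^2 + 3*x + 1

The characteristic polynomial is χ_A(x) = (x + 1)^5, so the eigenvalues are known. The minimal polynomial is
  m_A(x) = Π_λ (x − λ)^{k_λ}
where k_λ is the size of the *largest* Jordan block for λ (equivalently, the smallest k with (A − λI)^k v = 0 for every generalised eigenvector v of λ).

  λ = -1: largest Jordan block has size 3, contributing (x + 1)^3

So m_A(x) = (x + 1)^3 = x^3 + 3*x^2 + 3*x + 1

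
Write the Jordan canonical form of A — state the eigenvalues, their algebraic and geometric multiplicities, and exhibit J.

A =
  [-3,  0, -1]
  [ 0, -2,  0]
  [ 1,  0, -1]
J_2(-2) ⊕ J_1(-2)

The characteristic polynomial is
  det(x·I − A) = x^3 + 6*x^2 + 12*x + 8 = (x + 2)^3

Eigenvalues and multiplicities (the geometric multiplicity of λ is n − rank(A − λI), which equals the number of Jordan blocks for λ):
  λ = -2: algebraic multiplicity = 3, geometric multiplicity = 2

Determining the block sizes for each eigenvalue:
  λ = -2: 2 blocks summing to 3 forces exactly one block of size 2 and the rest size 1 → block sizes [2, 1]

Assembling the blocks gives a Jordan form
J =
  [-2,  1,  0]
  [ 0, -2,  0]
  [ 0,  0, -2]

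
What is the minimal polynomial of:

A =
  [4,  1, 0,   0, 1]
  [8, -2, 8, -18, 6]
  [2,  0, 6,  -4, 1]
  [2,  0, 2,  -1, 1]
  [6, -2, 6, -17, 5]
x^5 - 12*x^4 + 48*x^3 - 64*x^2

The characteristic polynomial is χ_A(x) = x^2*(x - 4)^3, so the eigenvalues are known. The minimal polynomial is
  m_A(x) = Π_λ (x − λ)^{k_λ}
where k_λ is the size of the *largest* Jordan block for λ (equivalently, the smallest k with (A − λI)^k v = 0 for every generalised eigenvector v of λ).

  λ = 0: largest Jordan block has size 2, contributing (x − 0)^2
  λ = 4: largest Jordan block has size 3, contributing (x − 4)^3

So m_A(x) = x^2*(x - 4)^3 = x^5 - 12*x^4 + 48*x^3 - 64*x^2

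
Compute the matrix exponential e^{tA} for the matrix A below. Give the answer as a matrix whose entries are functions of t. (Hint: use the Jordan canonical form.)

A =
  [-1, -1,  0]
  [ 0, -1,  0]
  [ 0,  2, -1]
e^{tA} =
  [exp(-t), -t*exp(-t), 0]
  [0, exp(-t), 0]
  [0, 2*t*exp(-t), exp(-t)]

Strategy: write A = P · J · P⁻¹ where J is a Jordan canonical form, so e^{tA} = P · e^{tJ} · P⁻¹, and e^{tJ} can be computed block-by-block.

A has Jordan form
J =
  [-1,  1,  0]
  [ 0, -1,  0]
  [ 0,  0, -1]
(up to reordering of blocks).

Per-block formulas:
  For a 2×2 Jordan block J_2(-1): exp(t · J_2(-1)) = e^(-1t)·(I + t·N), where N is the 2×2 nilpotent shift.
  For a 1×1 block at λ = -1: exp(t · [-1]) = [e^(-1t)].

After assembling e^{tJ} and conjugating by P, we get:

e^{tA} =
  [exp(-t), -t*exp(-t), 0]
  [0, exp(-t), 0]
  [0, 2*t*exp(-t), exp(-t)]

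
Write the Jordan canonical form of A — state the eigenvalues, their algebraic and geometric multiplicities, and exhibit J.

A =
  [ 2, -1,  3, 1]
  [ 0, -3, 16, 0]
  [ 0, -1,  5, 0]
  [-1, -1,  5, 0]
J_3(1) ⊕ J_1(1)

The characteristic polynomial is
  det(x·I − A) = x^4 - 4*x^3 + 6*x^2 - 4*x + 1 = (x - 1)^4

Eigenvalues and multiplicities (the geometric multiplicity of λ is n − rank(A − λI), which equals the number of Jordan blocks for λ):
  λ = 1: algebraic multiplicity = 4, geometric multiplicity = 2

Determining the block sizes for each eigenvalue:
  λ = 1: with am = 4 and gm = 2, the partition is not yet determined (e.g. several partitions of 4 into 2 parts exist). Let N = A − (1)·I. Computing rank(N^1) = 2, rank(N^2) = 1, rank(N^3) = 0; the number of blocks of size ≥ j is rank(N^{j−1}) − rank(N^j), giving [2, 1, 1]. So we have 1 block(s) of size 3, 1 block(s) of size 1 → block sizes [3, 1]

Assembling the blocks gives a Jordan form
J =
  [1, 1, 0, 0]
  [0, 1, 1, 0]
  [0, 0, 1, 0]
  [0, 0, 0, 1]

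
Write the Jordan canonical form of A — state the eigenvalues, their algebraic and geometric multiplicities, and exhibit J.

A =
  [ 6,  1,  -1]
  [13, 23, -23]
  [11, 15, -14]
J_3(5)

The characteristic polynomial is
  det(x·I − A) = x^3 - 15*x^2 + 75*x - 125 = (x - 5)^3

Eigenvalues and multiplicities (the geometric multiplicity of λ is n − rank(A − λI), which equals the number of Jordan blocks for λ):
  λ = 5: algebraic multiplicity = 3, geometric multiplicity = 1

Determining the block sizes for each eigenvalue:
  λ = 5: one block (gm = 1), so the single block has size am = 3 → block sizes [3]

Assembling the blocks gives a Jordan form
J =
  [5, 1, 0]
  [0, 5, 1]
  [0, 0, 5]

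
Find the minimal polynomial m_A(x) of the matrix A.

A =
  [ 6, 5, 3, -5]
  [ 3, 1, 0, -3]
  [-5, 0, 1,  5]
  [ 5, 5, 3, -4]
x^2 - 2*x + 1

The characteristic polynomial is χ_A(x) = (x - 1)^4, so the eigenvalues are known. The minimal polynomial is
  m_A(x) = Π_λ (x − λ)^{k_λ}
where k_λ is the size of the *largest* Jordan block for λ (equivalently, the smallest k with (A − λI)^k v = 0 for every generalised eigenvector v of λ).

  λ = 1: largest Jordan block has size 2, contributing (x − 1)^2

So m_A(x) = (x - 1)^2 = x^2 - 2*x + 1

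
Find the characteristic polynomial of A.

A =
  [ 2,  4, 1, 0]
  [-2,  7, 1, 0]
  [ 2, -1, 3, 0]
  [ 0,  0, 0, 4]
x^4 - 16*x^3 + 96*x^2 - 256*x + 256

Expanding det(x·I − A) (e.g. by cofactor expansion or by noting that A is similar to its Jordan form J, which has the same characteristic polynomial as A) gives
  χ_A(x) = x^4 - 16*x^3 + 96*x^2 - 256*x + 256
which factors as (x - 4)^4. The eigenvalues (with algebraic multiplicities) are λ = 4 with multiplicity 4.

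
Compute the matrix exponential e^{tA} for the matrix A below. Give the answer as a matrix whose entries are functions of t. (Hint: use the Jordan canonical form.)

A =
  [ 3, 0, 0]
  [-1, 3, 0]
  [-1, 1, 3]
e^{tA} =
  [exp(3*t), 0, 0]
  [-t*exp(3*t), exp(3*t), 0]
  [-t^2*exp(3*t)/2 - t*exp(3*t), t*exp(3*t), exp(3*t)]

Strategy: write A = P · J · P⁻¹ where J is a Jordan canonical form, so e^{tA} = P · e^{tJ} · P⁻¹, and e^{tJ} can be computed block-by-block.

A has Jordan form
J =
  [3, 1, 0]
  [0, 3, 1]
  [0, 0, 3]
(up to reordering of blocks).

Per-block formulas:
  For a 3×3 Jordan block J_3(3): exp(t · J_3(3)) = e^(3t)·(I + t·N + (t^2/2)·N^2), where N is the 3×3 nilpotent shift.

After assembling e^{tJ} and conjugating by P, we get:

e^{tA} =
  [exp(3*t), 0, 0]
  [-t*exp(3*t), exp(3*t), 0]
  [-t^2*exp(3*t)/2 - t*exp(3*t), t*exp(3*t), exp(3*t)]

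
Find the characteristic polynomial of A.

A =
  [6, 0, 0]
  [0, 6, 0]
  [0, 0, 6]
x^3 - 18*x^2 + 108*x - 216

Expanding det(x·I − A) (e.g. by cofactor expansion or by noting that A is similar to its Jordan form J, which has the same characteristic polynomial as A) gives
  χ_A(x) = x^3 - 18*x^2 + 108*x - 216
which factors as (x - 6)^3. The eigenvalues (with algebraic multiplicities) are λ = 6 with multiplicity 3.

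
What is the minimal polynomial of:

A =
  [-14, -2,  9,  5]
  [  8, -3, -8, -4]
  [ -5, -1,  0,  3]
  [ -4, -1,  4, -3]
x^2 + 10*x + 25

The characteristic polynomial is χ_A(x) = (x + 5)^4, so the eigenvalues are known. The minimal polynomial is
  m_A(x) = Π_λ (x − λ)^{k_λ}
where k_λ is the size of the *largest* Jordan block for λ (equivalently, the smallest k with (A − λI)^k v = 0 for every generalised eigenvector v of λ).

  λ = -5: largest Jordan block has size 2, contributing (x + 5)^2

So m_A(x) = (x + 5)^2 = x^2 + 10*x + 25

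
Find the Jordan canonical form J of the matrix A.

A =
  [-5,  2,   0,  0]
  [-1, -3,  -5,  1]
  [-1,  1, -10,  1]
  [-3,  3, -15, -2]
J_3(-5) ⊕ J_1(-5)

The characteristic polynomial is
  det(x·I − A) = x^4 + 20*x^3 + 150*x^2 + 500*x + 625 = (x + 5)^4

Eigenvalues and multiplicities (the geometric multiplicity of λ is n − rank(A − λI), which equals the number of Jordan blocks for λ):
  λ = -5: algebraic multiplicity = 4, geometric multiplicity = 2

Determining the block sizes for each eigenvalue:
  λ = -5: with am = 4 and gm = 2, the partition is not yet determined (e.g. several partitions of 4 into 2 parts exist). Let N = A − (-5)·I. Computing rank(N^1) = 2, rank(N^2) = 1, rank(N^3) = 0; the number of blocks of size ≥ j is rank(N^{j−1}) − rank(N^j), giving [2, 1, 1]. So we have 1 block(s) of size 3, 1 block(s) of size 1 → block sizes [3, 1]

Assembling the blocks gives a Jordan form
J =
  [-5,  1,  0,  0]
  [ 0, -5,  1,  0]
  [ 0,  0, -5,  0]
  [ 0,  0,  0, -5]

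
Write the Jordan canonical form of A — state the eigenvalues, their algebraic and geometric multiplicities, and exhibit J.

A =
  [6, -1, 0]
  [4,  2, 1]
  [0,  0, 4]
J_3(4)

The characteristic polynomial is
  det(x·I − A) = x^3 - 12*x^2 + 48*x - 64 = (x - 4)^3

Eigenvalues and multiplicities (the geometric multiplicity of λ is n − rank(A − λI), which equals the number of Jordan blocks for λ):
  λ = 4: algebraic multiplicity = 3, geometric multiplicity = 1

Determining the block sizes for each eigenvalue:
  λ = 4: one block (gm = 1), so the single block has size am = 3 → block sizes [3]

Assembling the blocks gives a Jordan form
J =
  [4, 1, 0]
  [0, 4, 1]
  [0, 0, 4]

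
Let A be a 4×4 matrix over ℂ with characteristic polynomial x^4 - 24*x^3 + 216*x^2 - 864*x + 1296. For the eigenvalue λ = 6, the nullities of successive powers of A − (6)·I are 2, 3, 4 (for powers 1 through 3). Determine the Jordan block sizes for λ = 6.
Block sizes for λ = 6: [3, 1]

From the dimensions of kernels of powers, the number of Jordan blocks of size at least j is d_j − d_{j−1} where d_j = dim ker(N^j) (with d_0 = 0). Computing the differences gives [2, 1, 1].
The number of blocks of size exactly k is (#blocks of size ≥ k) − (#blocks of size ≥ k + 1), so the partition is: 1 block(s) of size 1, 1 block(s) of size 3.
In nonincreasing order the block sizes are [3, 1].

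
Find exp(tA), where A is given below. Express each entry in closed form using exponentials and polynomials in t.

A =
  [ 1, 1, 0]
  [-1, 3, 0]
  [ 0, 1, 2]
e^{tA} =
  [-t*exp(2*t) + exp(2*t), t*exp(2*t), 0]
  [-t*exp(2*t), t*exp(2*t) + exp(2*t), 0]
  [-t^2*exp(2*t)/2, t^2*exp(2*t)/2 + t*exp(2*t), exp(2*t)]

Strategy: write A = P · J · P⁻¹ where J is a Jordan canonical form, so e^{tA} = P · e^{tJ} · P⁻¹, and e^{tJ} can be computed block-by-block.

A has Jordan form
J =
  [2, 1, 0]
  [0, 2, 1]
  [0, 0, 2]
(up to reordering of blocks).

Per-block formulas:
  For a 3×3 Jordan block J_3(2): exp(t · J_3(2)) = e^(2t)·(I + t·N + (t^2/2)·N^2), where N is the 3×3 nilpotent shift.

After assembling e^{tJ} and conjugating by P, we get:

e^{tA} =
  [-t*exp(2*t) + exp(2*t), t*exp(2*t), 0]
  [-t*exp(2*t), t*exp(2*t) + exp(2*t), 0]
  [-t^2*exp(2*t)/2, t^2*exp(2*t)/2 + t*exp(2*t), exp(2*t)]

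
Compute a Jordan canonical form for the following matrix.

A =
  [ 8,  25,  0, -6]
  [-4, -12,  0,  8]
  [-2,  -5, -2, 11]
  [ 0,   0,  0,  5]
J_2(-2) ⊕ J_1(-2) ⊕ J_1(5)

The characteristic polynomial is
  det(x·I − A) = x^4 + x^3 - 18*x^2 - 52*x - 40 = (x - 5)*(x + 2)^3

Eigenvalues and multiplicities (the geometric multiplicity of λ is n − rank(A − λI), which equals the number of Jordan blocks for λ):
  λ = -2: algebraic multiplicity = 3, geometric multiplicity = 2
  λ = 5: algebraic multiplicity = 1, geometric multiplicity = 1

Determining the block sizes for each eigenvalue:
  λ = -2: 2 blocks summing to 3 forces exactly one block of size 2 and the rest size 1 → block sizes [2, 1]
  λ = 5: one block (gm = 1), so the single block has size am = 1 → block sizes [1]

Assembling the blocks gives a Jordan form
J =
  [-2,  1,  0, 0]
  [ 0, -2,  0, 0]
  [ 0,  0, -2, 0]
  [ 0,  0,  0, 5]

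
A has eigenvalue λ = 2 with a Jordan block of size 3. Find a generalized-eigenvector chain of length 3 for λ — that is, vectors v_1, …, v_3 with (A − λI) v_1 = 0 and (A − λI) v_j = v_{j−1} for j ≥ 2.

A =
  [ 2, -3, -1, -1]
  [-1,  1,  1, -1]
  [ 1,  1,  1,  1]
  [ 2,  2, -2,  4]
A Jordan chain for λ = 2 of length 3:
v_1 = (0, 3, -3, -6)ᵀ
v_2 = (-3, -1, 1, 2)ᵀ
v_3 = (0, 1, 0, 0)ᵀ

Let N = A − (2)·I. We want v_3 with N^3 v_3 = 0 but N^2 v_3 ≠ 0; then v_{j-1} := N · v_j for j = 3, …, 2.

Pick v_3 = (0, 1, 0, 0)ᵀ.
Then v_2 = N · v_3 = (-3, -1, 1, 2)ᵀ.
Then v_1 = N · v_2 = (0, 3, -3, -6)ᵀ.

Sanity check: (A − (2)·I) v_1 = (0, 0, 0, 0)ᵀ = 0. ✓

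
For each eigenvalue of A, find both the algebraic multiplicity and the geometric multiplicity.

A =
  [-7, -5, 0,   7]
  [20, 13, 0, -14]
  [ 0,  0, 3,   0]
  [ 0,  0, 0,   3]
λ = 3: alg = 4, geom = 3

Step 1 — factor the characteristic polynomial to read off the algebraic multiplicities:
  χ_A(x) = (x - 3)^4

Step 2 — compute geometric multiplicities via the rank-nullity identity g(λ) = n − rank(A − λI):
  rank(A − (3)·I) = 1, so dim ker(A − (3)·I) = n − 1 = 3

Summary:
  λ = 3: algebraic multiplicity = 4, geometric multiplicity = 3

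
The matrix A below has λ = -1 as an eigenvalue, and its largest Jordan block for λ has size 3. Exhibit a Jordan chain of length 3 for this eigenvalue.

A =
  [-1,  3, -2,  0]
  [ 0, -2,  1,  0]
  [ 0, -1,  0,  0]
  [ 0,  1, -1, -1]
A Jordan chain for λ = -1 of length 3:
v_1 = (-1, 0, 0, 0)ᵀ
v_2 = (3, -1, -1, 1)ᵀ
v_3 = (0, 1, 0, 0)ᵀ

Let N = A − (-1)·I. We want v_3 with N^3 v_3 = 0 but N^2 v_3 ≠ 0; then v_{j-1} := N · v_j for j = 3, …, 2.

Pick v_3 = (0, 1, 0, 0)ᵀ.
Then v_2 = N · v_3 = (3, -1, -1, 1)ᵀ.
Then v_1 = N · v_2 = (-1, 0, 0, 0)ᵀ.

Sanity check: (A − (-1)·I) v_1 = (0, 0, 0, 0)ᵀ = 0. ✓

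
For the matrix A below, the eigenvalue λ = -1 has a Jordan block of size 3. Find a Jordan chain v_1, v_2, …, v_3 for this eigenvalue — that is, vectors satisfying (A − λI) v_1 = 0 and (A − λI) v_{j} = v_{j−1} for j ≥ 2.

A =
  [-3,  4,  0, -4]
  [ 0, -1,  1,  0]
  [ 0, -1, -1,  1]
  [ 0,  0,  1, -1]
A Jordan chain for λ = -1 of length 3:
v_1 = (0, -1, 0, -1)ᵀ
v_2 = (0, 0, -1, 0)ᵀ
v_3 = (2, 1, 0, 0)ᵀ

Let N = A − (-1)·I. We want v_3 with N^3 v_3 = 0 but N^2 v_3 ≠ 0; then v_{j-1} := N · v_j for j = 3, …, 2.

Pick v_3 = (2, 1, 0, 0)ᵀ.
Then v_2 = N · v_3 = (0, 0, -1, 0)ᵀ.
Then v_1 = N · v_2 = (0, -1, 0, -1)ᵀ.

Sanity check: (A − (-1)·I) v_1 = (0, 0, 0, 0)ᵀ = 0. ✓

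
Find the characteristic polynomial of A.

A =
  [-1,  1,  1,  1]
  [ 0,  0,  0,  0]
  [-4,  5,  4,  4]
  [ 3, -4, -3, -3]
x^4

Expanding det(x·I − A) (e.g. by cofactor expansion or by noting that A is similar to its Jordan form J, which has the same characteristic polynomial as A) gives
  χ_A(x) = x^4
which factors as x^4. The eigenvalues (with algebraic multiplicities) are λ = 0 with multiplicity 4.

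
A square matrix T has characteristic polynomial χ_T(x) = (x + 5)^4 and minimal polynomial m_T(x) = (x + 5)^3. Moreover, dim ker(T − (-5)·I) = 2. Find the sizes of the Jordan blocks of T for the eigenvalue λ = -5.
Block sizes for λ = -5: [3, 1]

Step 1 — from the characteristic polynomial, algebraic multiplicity of λ = -5 is 4. From dim ker(T − (-5)·I) = 2, there are exactly 2 Jordan blocks for λ = -5.
Step 2 — from the minimal polynomial, the factor (x + 5)^3 tells us the largest block for λ = -5 has size 3.
Step 3 — with total size 4, 2 blocks, and largest block 3, the block sizes (in nonincreasing order) are [3, 1].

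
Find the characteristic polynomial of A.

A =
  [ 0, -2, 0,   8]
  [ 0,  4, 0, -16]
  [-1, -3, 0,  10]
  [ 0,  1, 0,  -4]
x^4

Expanding det(x·I − A) (e.g. by cofactor expansion or by noting that A is similar to its Jordan form J, which has the same characteristic polynomial as A) gives
  χ_A(x) = x^4
which factors as x^4. The eigenvalues (with algebraic multiplicities) are λ = 0 with multiplicity 4.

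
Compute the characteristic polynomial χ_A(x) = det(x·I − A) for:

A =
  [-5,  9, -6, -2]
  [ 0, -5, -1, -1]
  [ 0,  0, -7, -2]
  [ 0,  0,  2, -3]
x^4 + 20*x^3 + 150*x^2 + 500*x + 625

Expanding det(x·I − A) (e.g. by cofactor expansion or by noting that A is similar to its Jordan form J, which has the same characteristic polynomial as A) gives
  χ_A(x) = x^4 + 20*x^3 + 150*x^2 + 500*x + 625
which factors as (x + 5)^4. The eigenvalues (with algebraic multiplicities) are λ = -5 with multiplicity 4.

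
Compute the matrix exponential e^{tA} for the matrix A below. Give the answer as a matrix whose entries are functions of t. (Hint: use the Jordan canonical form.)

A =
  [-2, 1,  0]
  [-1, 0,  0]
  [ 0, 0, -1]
e^{tA} =
  [-t*exp(-t) + exp(-t), t*exp(-t), 0]
  [-t*exp(-t), t*exp(-t) + exp(-t), 0]
  [0, 0, exp(-t)]

Strategy: write A = P · J · P⁻¹ where J is a Jordan canonical form, so e^{tA} = P · e^{tJ} · P⁻¹, and e^{tJ} can be computed block-by-block.

A has Jordan form
J =
  [-1,  1,  0]
  [ 0, -1,  0]
  [ 0,  0, -1]
(up to reordering of blocks).

Per-block formulas:
  For a 1×1 block at λ = -1: exp(t · [-1]) = [e^(-1t)].
  For a 2×2 Jordan block J_2(-1): exp(t · J_2(-1)) = e^(-1t)·(I + t·N), where N is the 2×2 nilpotent shift.

After assembling e^{tJ} and conjugating by P, we get:

e^{tA} =
  [-t*exp(-t) + exp(-t), t*exp(-t), 0]
  [-t*exp(-t), t*exp(-t) + exp(-t), 0]
  [0, 0, exp(-t)]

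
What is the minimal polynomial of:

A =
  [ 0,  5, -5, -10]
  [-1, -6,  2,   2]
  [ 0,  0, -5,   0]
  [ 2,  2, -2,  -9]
x^3 + 15*x^2 + 75*x + 125

The characteristic polynomial is χ_A(x) = (x + 5)^4, so the eigenvalues are known. The minimal polynomial is
  m_A(x) = Π_λ (x − λ)^{k_λ}
where k_λ is the size of the *largest* Jordan block for λ (equivalently, the smallest k with (A − λI)^k v = 0 for every generalised eigenvector v of λ).

  λ = -5: largest Jordan block has size 3, contributing (x + 5)^3

So m_A(x) = (x + 5)^3 = x^3 + 15*x^2 + 75*x + 125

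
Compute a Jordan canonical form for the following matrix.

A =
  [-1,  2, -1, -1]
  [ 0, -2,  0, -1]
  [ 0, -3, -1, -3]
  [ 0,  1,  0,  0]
J_2(-1) ⊕ J_2(-1)

The characteristic polynomial is
  det(x·I − A) = x^4 + 4*x^3 + 6*x^2 + 4*x + 1 = (x + 1)^4

Eigenvalues and multiplicities (the geometric multiplicity of λ is n − rank(A − λI), which equals the number of Jordan blocks for λ):
  λ = -1: algebraic multiplicity = 4, geometric multiplicity = 2

Determining the block sizes for each eigenvalue:
  λ = -1: with am = 4 and gm = 2, the partition is not yet determined (e.g. several partitions of 4 into 2 parts exist). Let N = A − (-1)·I. Computing rank(N^1) = 2, rank(N^2) = 0; the number of blocks of size ≥ j is rank(N^{j−1}) − rank(N^j), giving [2, 2]. So we have 2 block(s) of size 2 → block sizes [2, 2]

Assembling the blocks gives a Jordan form
J =
  [-1,  1,  0,  0]
  [ 0, -1,  0,  0]
  [ 0,  0, -1,  1]
  [ 0,  0,  0, -1]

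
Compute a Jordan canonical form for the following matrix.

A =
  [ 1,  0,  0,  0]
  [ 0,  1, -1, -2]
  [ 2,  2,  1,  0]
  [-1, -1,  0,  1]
J_3(1) ⊕ J_1(1)

The characteristic polynomial is
  det(x·I − A) = x^4 - 4*x^3 + 6*x^2 - 4*x + 1 = (x - 1)^4

Eigenvalues and multiplicities (the geometric multiplicity of λ is n − rank(A − λI), which equals the number of Jordan blocks for λ):
  λ = 1: algebraic multiplicity = 4, geometric multiplicity = 2

Determining the block sizes for each eigenvalue:
  λ = 1: with am = 4 and gm = 2, the partition is not yet determined (e.g. several partitions of 4 into 2 parts exist). Let N = A − (1)·I. Computing rank(N^1) = 2, rank(N^2) = 1, rank(N^3) = 0; the number of blocks of size ≥ j is rank(N^{j−1}) − rank(N^j), giving [2, 1, 1]. So we have 1 block(s) of size 3, 1 block(s) of size 1 → block sizes [3, 1]

Assembling the blocks gives a Jordan form
J =
  [1, 1, 0, 0]
  [0, 1, 1, 0]
  [0, 0, 1, 0]
  [0, 0, 0, 1]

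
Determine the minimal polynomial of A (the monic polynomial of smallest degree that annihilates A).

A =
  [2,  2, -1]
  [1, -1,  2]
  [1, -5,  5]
x^3 - 6*x^2 + 12*x - 8

The characteristic polynomial is χ_A(x) = (x - 2)^3, so the eigenvalues are known. The minimal polynomial is
  m_A(x) = Π_λ (x − λ)^{k_λ}
where k_λ is the size of the *largest* Jordan block for λ (equivalently, the smallest k with (A − λI)^k v = 0 for every generalised eigenvector v of λ).

  λ = 2: largest Jordan block has size 3, contributing (x − 2)^3

So m_A(x) = (x - 2)^3 = x^3 - 6*x^2 + 12*x - 8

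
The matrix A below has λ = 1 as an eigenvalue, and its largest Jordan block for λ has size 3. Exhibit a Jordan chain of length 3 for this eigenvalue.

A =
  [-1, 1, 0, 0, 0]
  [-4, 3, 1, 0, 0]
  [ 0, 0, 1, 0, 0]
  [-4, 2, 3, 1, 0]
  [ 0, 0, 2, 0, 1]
A Jordan chain for λ = 1 of length 3:
v_1 = (1, 2, 0, 2, 0)ᵀ
v_2 = (0, 1, 0, 3, 2)ᵀ
v_3 = (0, 0, 1, 0, 0)ᵀ

Let N = A − (1)·I. We want v_3 with N^3 v_3 = 0 but N^2 v_3 ≠ 0; then v_{j-1} := N · v_j for j = 3, …, 2.

Pick v_3 = (0, 0, 1, 0, 0)ᵀ.
Then v_2 = N · v_3 = (0, 1, 0, 3, 2)ᵀ.
Then v_1 = N · v_2 = (1, 2, 0, 2, 0)ᵀ.

Sanity check: (A − (1)·I) v_1 = (0, 0, 0, 0, 0)ᵀ = 0. ✓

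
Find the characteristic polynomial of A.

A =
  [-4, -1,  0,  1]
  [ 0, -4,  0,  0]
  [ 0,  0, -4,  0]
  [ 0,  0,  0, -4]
x^4 + 16*x^3 + 96*x^2 + 256*x + 256

Expanding det(x·I − A) (e.g. by cofactor expansion or by noting that A is similar to its Jordan form J, which has the same characteristic polynomial as A) gives
  χ_A(x) = x^4 + 16*x^3 + 96*x^2 + 256*x + 256
which factors as (x + 4)^4. The eigenvalues (with algebraic multiplicities) are λ = -4 with multiplicity 4.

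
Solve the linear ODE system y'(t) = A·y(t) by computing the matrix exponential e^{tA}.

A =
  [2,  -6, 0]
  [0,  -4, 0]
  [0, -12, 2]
e^{tA} =
  [exp(2*t), -exp(2*t) + exp(-4*t), 0]
  [0, exp(-4*t), 0]
  [0, -2*exp(2*t) + 2*exp(-4*t), exp(2*t)]

Strategy: write A = P · J · P⁻¹ where J is a Jordan canonical form, so e^{tA} = P · e^{tJ} · P⁻¹, and e^{tJ} can be computed block-by-block.

A has Jordan form
J =
  [-4, 0, 0]
  [ 0, 2, 0]
  [ 0, 0, 2]
(up to reordering of blocks).

Per-block formulas:
  For a 1×1 block at λ = 2: exp(t · [2]) = [e^(2t)].
  For a 1×1 block at λ = -4: exp(t · [-4]) = [e^(-4t)].

After assembling e^{tJ} and conjugating by P, we get:

e^{tA} =
  [exp(2*t), -exp(2*t) + exp(-4*t), 0]
  [0, exp(-4*t), 0]
  [0, -2*exp(2*t) + 2*exp(-4*t), exp(2*t)]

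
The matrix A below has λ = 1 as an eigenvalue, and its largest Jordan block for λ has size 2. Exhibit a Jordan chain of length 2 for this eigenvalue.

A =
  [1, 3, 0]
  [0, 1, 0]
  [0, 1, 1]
A Jordan chain for λ = 1 of length 2:
v_1 = (3, 0, 1)ᵀ
v_2 = (0, 1, 0)ᵀ

Let N = A − (1)·I. We want v_2 with N^2 v_2 = 0 but N^1 v_2 ≠ 0; then v_{j-1} := N · v_j for j = 2, …, 2.

Pick v_2 = (0, 1, 0)ᵀ.
Then v_1 = N · v_2 = (3, 0, 1)ᵀ.

Sanity check: (A − (1)·I) v_1 = (0, 0, 0)ᵀ = 0. ✓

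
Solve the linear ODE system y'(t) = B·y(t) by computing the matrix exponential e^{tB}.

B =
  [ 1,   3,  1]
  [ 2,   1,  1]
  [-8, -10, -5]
e^{tB} =
  [t^2*exp(-t) + 2*t*exp(-t) + exp(-t), t^2*exp(-t) + 3*t*exp(-t), t^2*exp(-t)/2 + t*exp(-t)]
  [2*t*exp(-t), 2*t*exp(-t) + exp(-t), t*exp(-t)]
  [-2*t^2*exp(-t) - 8*t*exp(-t), -2*t^2*exp(-t) - 10*t*exp(-t), -t^2*exp(-t) - 4*t*exp(-t) + exp(-t)]

Strategy: write B = P · J · P⁻¹ where J is a Jordan canonical form, so e^{tB} = P · e^{tJ} · P⁻¹, and e^{tJ} can be computed block-by-block.

B has Jordan form
J =
  [-1,  1,  0]
  [ 0, -1,  1]
  [ 0,  0, -1]
(up to reordering of blocks).

Per-block formulas:
  For a 3×3 Jordan block J_3(-1): exp(t · J_3(-1)) = e^(-1t)·(I + t·N + (t^2/2)·N^2), where N is the 3×3 nilpotent shift.

After assembling e^{tJ} and conjugating by P, we get:

e^{tB} =
  [t^2*exp(-t) + 2*t*exp(-t) + exp(-t), t^2*exp(-t) + 3*t*exp(-t), t^2*exp(-t)/2 + t*exp(-t)]
  [2*t*exp(-t), 2*t*exp(-t) + exp(-t), t*exp(-t)]
  [-2*t^2*exp(-t) - 8*t*exp(-t), -2*t^2*exp(-t) - 10*t*exp(-t), -t^2*exp(-t) - 4*t*exp(-t) + exp(-t)]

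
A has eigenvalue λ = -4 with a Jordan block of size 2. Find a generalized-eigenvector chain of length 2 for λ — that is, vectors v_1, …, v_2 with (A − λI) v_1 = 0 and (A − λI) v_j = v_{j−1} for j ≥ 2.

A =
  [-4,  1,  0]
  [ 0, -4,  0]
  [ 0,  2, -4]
A Jordan chain for λ = -4 of length 2:
v_1 = (1, 0, 2)ᵀ
v_2 = (0, 1, 0)ᵀ

Let N = A − (-4)·I. We want v_2 with N^2 v_2 = 0 but N^1 v_2 ≠ 0; then v_{j-1} := N · v_j for j = 2, …, 2.

Pick v_2 = (0, 1, 0)ᵀ.
Then v_1 = N · v_2 = (1, 0, 2)ᵀ.

Sanity check: (A − (-4)·I) v_1 = (0, 0, 0)ᵀ = 0. ✓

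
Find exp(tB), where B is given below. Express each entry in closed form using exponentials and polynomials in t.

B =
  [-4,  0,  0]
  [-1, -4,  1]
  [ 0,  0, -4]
e^{tB} =
  [exp(-4*t), 0, 0]
  [-t*exp(-4*t), exp(-4*t), t*exp(-4*t)]
  [0, 0, exp(-4*t)]

Strategy: write B = P · J · P⁻¹ where J is a Jordan canonical form, so e^{tB} = P · e^{tJ} · P⁻¹, and e^{tJ} can be computed block-by-block.

B has Jordan form
J =
  [-4,  1,  0]
  [ 0, -4,  0]
  [ 0,  0, -4]
(up to reordering of blocks).

Per-block formulas:
  For a 1×1 block at λ = -4: exp(t · [-4]) = [e^(-4t)].
  For a 2×2 Jordan block J_2(-4): exp(t · J_2(-4)) = e^(-4t)·(I + t·N), where N is the 2×2 nilpotent shift.

After assembling e^{tJ} and conjugating by P, we get:

e^{tB} =
  [exp(-4*t), 0, 0]
  [-t*exp(-4*t), exp(-4*t), t*exp(-4*t)]
  [0, 0, exp(-4*t)]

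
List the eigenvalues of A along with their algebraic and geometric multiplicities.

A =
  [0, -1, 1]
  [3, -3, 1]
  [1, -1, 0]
λ = -1: alg = 3, geom = 1

Step 1 — factor the characteristic polynomial to read off the algebraic multiplicities:
  χ_A(x) = (x + 1)^3

Step 2 — compute geometric multiplicities via the rank-nullity identity g(λ) = n − rank(A − λI):
  rank(A − (-1)·I) = 2, so dim ker(A − (-1)·I) = n − 2 = 1

Summary:
  λ = -1: algebraic multiplicity = 3, geometric multiplicity = 1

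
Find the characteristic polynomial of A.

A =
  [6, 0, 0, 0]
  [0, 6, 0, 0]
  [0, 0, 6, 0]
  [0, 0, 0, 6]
x^4 - 24*x^3 + 216*x^2 - 864*x + 1296

Expanding det(x·I − A) (e.g. by cofactor expansion or by noting that A is similar to its Jordan form J, which has the same characteristic polynomial as A) gives
  χ_A(x) = x^4 - 24*x^3 + 216*x^2 - 864*x + 1296
which factors as (x - 6)^4. The eigenvalues (with algebraic multiplicities) are λ = 6 with multiplicity 4.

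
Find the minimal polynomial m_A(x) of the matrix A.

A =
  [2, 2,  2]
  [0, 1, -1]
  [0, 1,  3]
x^2 - 4*x + 4

The characteristic polynomial is χ_A(x) = (x - 2)^3, so the eigenvalues are known. The minimal polynomial is
  m_A(x) = Π_λ (x − λ)^{k_λ}
where k_λ is the size of the *largest* Jordan block for λ (equivalently, the smallest k with (A − λI)^k v = 0 for every generalised eigenvector v of λ).

  λ = 2: largest Jordan block has size 2, contributing (x − 2)^2

So m_A(x) = (x - 2)^2 = x^2 - 4*x + 4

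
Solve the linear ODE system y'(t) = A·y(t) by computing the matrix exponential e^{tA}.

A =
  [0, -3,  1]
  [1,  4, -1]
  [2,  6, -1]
e^{tA} =
  [-t*exp(t) + exp(t), -3*t*exp(t), t*exp(t)]
  [t*exp(t), 3*t*exp(t) + exp(t), -t*exp(t)]
  [2*t*exp(t), 6*t*exp(t), -2*t*exp(t) + exp(t)]

Strategy: write A = P · J · P⁻¹ where J is a Jordan canonical form, so e^{tA} = P · e^{tJ} · P⁻¹, and e^{tJ} can be computed block-by-block.

A has Jordan form
J =
  [1, 1, 0]
  [0, 1, 0]
  [0, 0, 1]
(up to reordering of blocks).

Per-block formulas:
  For a 2×2 Jordan block J_2(1): exp(t · J_2(1)) = e^(1t)·(I + t·N), where N is the 2×2 nilpotent shift.
  For a 1×1 block at λ = 1: exp(t · [1]) = [e^(1t)].

After assembling e^{tJ} and conjugating by P, we get:

e^{tA} =
  [-t*exp(t) + exp(t), -3*t*exp(t), t*exp(t)]
  [t*exp(t), 3*t*exp(t) + exp(t), -t*exp(t)]
  [2*t*exp(t), 6*t*exp(t), -2*t*exp(t) + exp(t)]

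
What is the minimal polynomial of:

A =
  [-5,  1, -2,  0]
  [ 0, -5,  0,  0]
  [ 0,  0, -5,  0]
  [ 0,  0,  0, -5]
x^2 + 10*x + 25

The characteristic polynomial is χ_A(x) = (x + 5)^4, so the eigenvalues are known. The minimal polynomial is
  m_A(x) = Π_λ (x − λ)^{k_λ}
where k_λ is the size of the *largest* Jordan block for λ (equivalently, the smallest k with (A − λI)^k v = 0 for every generalised eigenvector v of λ).

  λ = -5: largest Jordan block has size 2, contributing (x + 5)^2

So m_A(x) = (x + 5)^2 = x^2 + 10*x + 25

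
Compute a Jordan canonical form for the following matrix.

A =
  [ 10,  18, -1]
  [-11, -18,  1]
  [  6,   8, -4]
J_3(-4)

The characteristic polynomial is
  det(x·I − A) = x^3 + 12*x^2 + 48*x + 64 = (x + 4)^3

Eigenvalues and multiplicities (the geometric multiplicity of λ is n − rank(A − λI), which equals the number of Jordan blocks for λ):
  λ = -4: algebraic multiplicity = 3, geometric multiplicity = 1

Determining the block sizes for each eigenvalue:
  λ = -4: one block (gm = 1), so the single block has size am = 3 → block sizes [3]

Assembling the blocks gives a Jordan form
J =
  [-4,  1,  0]
  [ 0, -4,  1]
  [ 0,  0, -4]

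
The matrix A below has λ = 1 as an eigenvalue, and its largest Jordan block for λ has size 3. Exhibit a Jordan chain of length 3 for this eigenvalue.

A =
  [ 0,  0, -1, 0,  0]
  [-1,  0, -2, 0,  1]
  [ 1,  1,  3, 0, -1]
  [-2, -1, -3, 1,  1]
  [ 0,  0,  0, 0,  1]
A Jordan chain for λ = 1 of length 3:
v_1 = (-1, -1, 1, -2, 0)ᵀ
v_2 = (0, -1, 1, -1, 0)ᵀ
v_3 = (0, 1, 0, 0, 0)ᵀ

Let N = A − (1)·I. We want v_3 with N^3 v_3 = 0 but N^2 v_3 ≠ 0; then v_{j-1} := N · v_j for j = 3, …, 2.

Pick v_3 = (0, 1, 0, 0, 0)ᵀ.
Then v_2 = N · v_3 = (0, -1, 1, -1, 0)ᵀ.
Then v_1 = N · v_2 = (-1, -1, 1, -2, 0)ᵀ.

Sanity check: (A − (1)·I) v_1 = (0, 0, 0, 0, 0)ᵀ = 0. ✓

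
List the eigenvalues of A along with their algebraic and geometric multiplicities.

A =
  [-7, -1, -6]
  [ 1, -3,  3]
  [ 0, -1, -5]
λ = -5: alg = 3, geom = 1

Step 1 — factor the characteristic polynomial to read off the algebraic multiplicities:
  χ_A(x) = (x + 5)^3

Step 2 — compute geometric multiplicities via the rank-nullity identity g(λ) = n − rank(A − λI):
  rank(A − (-5)·I) = 2, so dim ker(A − (-5)·I) = n − 2 = 1

Summary:
  λ = -5: algebraic multiplicity = 3, geometric multiplicity = 1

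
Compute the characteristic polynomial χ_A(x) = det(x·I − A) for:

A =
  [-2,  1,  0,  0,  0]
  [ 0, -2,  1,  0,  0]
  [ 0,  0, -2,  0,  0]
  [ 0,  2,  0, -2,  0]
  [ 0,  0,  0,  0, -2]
x^5 + 10*x^4 + 40*x^3 + 80*x^2 + 80*x + 32

Expanding det(x·I − A) (e.g. by cofactor expansion or by noting that A is similar to its Jordan form J, which has the same characteristic polynomial as A) gives
  χ_A(x) = x^5 + 10*x^4 + 40*x^3 + 80*x^2 + 80*x + 32
which factors as (x + 2)^5. The eigenvalues (with algebraic multiplicities) are λ = -2 with multiplicity 5.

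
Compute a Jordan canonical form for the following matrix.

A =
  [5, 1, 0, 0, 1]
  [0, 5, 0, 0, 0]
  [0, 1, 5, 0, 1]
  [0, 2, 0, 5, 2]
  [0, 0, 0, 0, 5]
J_2(5) ⊕ J_1(5) ⊕ J_1(5) ⊕ J_1(5)

The characteristic polynomial is
  det(x·I − A) = x^5 - 25*x^4 + 250*x^3 - 1250*x^2 + 3125*x - 3125 = (x - 5)^5

Eigenvalues and multiplicities (the geometric multiplicity of λ is n − rank(A − λI), which equals the number of Jordan blocks for λ):
  λ = 5: algebraic multiplicity = 5, geometric multiplicity = 4

Determining the block sizes for each eigenvalue:
  λ = 5: 4 blocks summing to 5 forces exactly one block of size 2 and the rest size 1 → block sizes [2, 1, 1, 1]

Assembling the blocks gives a Jordan form
J =
  [5, 1, 0, 0, 0]
  [0, 5, 0, 0, 0]
  [0, 0, 5, 0, 0]
  [0, 0, 0, 5, 0]
  [0, 0, 0, 0, 5]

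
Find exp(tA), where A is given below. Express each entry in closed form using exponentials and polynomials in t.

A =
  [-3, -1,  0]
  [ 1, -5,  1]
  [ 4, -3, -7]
e^{tA} =
  [3*t^2*exp(-5*t)/2 + 2*t*exp(-5*t) + exp(-5*t), -t^2*exp(-5*t) - t*exp(-5*t), -t^2*exp(-5*t)/2]
  [3*t^2*exp(-5*t) + t*exp(-5*t), -2*t^2*exp(-5*t) + exp(-5*t), -t^2*exp(-5*t) + t*exp(-5*t)]
  [-3*t^2*exp(-5*t)/2 + 4*t*exp(-5*t), t^2*exp(-5*t) - 3*t*exp(-5*t), t^2*exp(-5*t)/2 - 2*t*exp(-5*t) + exp(-5*t)]

Strategy: write A = P · J · P⁻¹ where J is a Jordan canonical form, so e^{tA} = P · e^{tJ} · P⁻¹, and e^{tJ} can be computed block-by-block.

A has Jordan form
J =
  [-5,  1,  0]
  [ 0, -5,  1]
  [ 0,  0, -5]
(up to reordering of blocks).

Per-block formulas:
  For a 3×3 Jordan block J_3(-5): exp(t · J_3(-5)) = e^(-5t)·(I + t·N + (t^2/2)·N^2), where N is the 3×3 nilpotent shift.

After assembling e^{tJ} and conjugating by P, we get:

e^{tA} =
  [3*t^2*exp(-5*t)/2 + 2*t*exp(-5*t) + exp(-5*t), -t^2*exp(-5*t) - t*exp(-5*t), -t^2*exp(-5*t)/2]
  [3*t^2*exp(-5*t) + t*exp(-5*t), -2*t^2*exp(-5*t) + exp(-5*t), -t^2*exp(-5*t) + t*exp(-5*t)]
  [-3*t^2*exp(-5*t)/2 + 4*t*exp(-5*t), t^2*exp(-5*t) - 3*t*exp(-5*t), t^2*exp(-5*t)/2 - 2*t*exp(-5*t) + exp(-5*t)]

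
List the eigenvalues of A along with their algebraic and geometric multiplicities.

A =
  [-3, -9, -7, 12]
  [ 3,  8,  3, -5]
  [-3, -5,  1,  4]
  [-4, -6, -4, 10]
λ = 4: alg = 4, geom = 2

Step 1 — factor the characteristic polynomial to read off the algebraic multiplicities:
  χ_A(x) = (x - 4)^4

Step 2 — compute geometric multiplicities via the rank-nullity identity g(λ) = n − rank(A − λI):
  rank(A − (4)·I) = 2, so dim ker(A − (4)·I) = n − 2 = 2

Summary:
  λ = 4: algebraic multiplicity = 4, geometric multiplicity = 2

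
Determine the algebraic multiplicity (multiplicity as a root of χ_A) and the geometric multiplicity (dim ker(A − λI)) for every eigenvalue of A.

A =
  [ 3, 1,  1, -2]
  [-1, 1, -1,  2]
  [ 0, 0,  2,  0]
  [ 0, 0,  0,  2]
λ = 2: alg = 4, geom = 3

Step 1 — factor the characteristic polynomial to read off the algebraic multiplicities:
  χ_A(x) = (x - 2)^4

Step 2 — compute geometric multiplicities via the rank-nullity identity g(λ) = n − rank(A − λI):
  rank(A − (2)·I) = 1, so dim ker(A − (2)·I) = n − 1 = 3

Summary:
  λ = 2: algebraic multiplicity = 4, geometric multiplicity = 3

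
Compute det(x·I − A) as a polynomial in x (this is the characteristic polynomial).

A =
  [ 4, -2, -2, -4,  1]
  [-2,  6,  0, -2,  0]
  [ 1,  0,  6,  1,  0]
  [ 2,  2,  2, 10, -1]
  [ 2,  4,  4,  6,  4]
x^5 - 30*x^4 + 360*x^3 - 2160*x^2 + 6480*x - 7776

Expanding det(x·I − A) (e.g. by cofactor expansion or by noting that A is similar to its Jordan form J, which has the same characteristic polynomial as A) gives
  χ_A(x) = x^5 - 30*x^4 + 360*x^3 - 2160*x^2 + 6480*x - 7776
which factors as (x - 6)^5. The eigenvalues (with algebraic multiplicities) are λ = 6 with multiplicity 5.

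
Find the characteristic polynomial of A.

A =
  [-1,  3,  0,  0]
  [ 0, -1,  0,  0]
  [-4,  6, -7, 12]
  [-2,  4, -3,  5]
x^4 + 4*x^3 + 6*x^2 + 4*x + 1

Expanding det(x·I − A) (e.g. by cofactor expansion or by noting that A is similar to its Jordan form J, which has the same characteristic polynomial as A) gives
  χ_A(x) = x^4 + 4*x^3 + 6*x^2 + 4*x + 1
which factors as (x + 1)^4. The eigenvalues (with algebraic multiplicities) are λ = -1 with multiplicity 4.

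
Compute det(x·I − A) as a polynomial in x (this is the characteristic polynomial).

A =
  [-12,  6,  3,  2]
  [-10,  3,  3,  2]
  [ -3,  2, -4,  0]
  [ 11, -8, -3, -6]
x^4 + 19*x^3 + 135*x^2 + 425*x + 500

Expanding det(x·I − A) (e.g. by cofactor expansion or by noting that A is similar to its Jordan form J, which has the same characteristic polynomial as A) gives
  χ_A(x) = x^4 + 19*x^3 + 135*x^2 + 425*x + 500
which factors as (x + 4)*(x + 5)^3. The eigenvalues (with algebraic multiplicities) are λ = -5 with multiplicity 3, λ = -4 with multiplicity 1.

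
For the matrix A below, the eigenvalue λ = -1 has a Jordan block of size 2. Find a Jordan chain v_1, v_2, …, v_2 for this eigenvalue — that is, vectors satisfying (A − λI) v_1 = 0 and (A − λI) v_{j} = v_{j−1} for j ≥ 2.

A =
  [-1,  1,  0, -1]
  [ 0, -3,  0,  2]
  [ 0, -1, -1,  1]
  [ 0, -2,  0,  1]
A Jordan chain for λ = -1 of length 2:
v_1 = (1, -2, -1, -2)ᵀ
v_2 = (0, 1, 0, 0)ᵀ

Let N = A − (-1)·I. We want v_2 with N^2 v_2 = 0 but N^1 v_2 ≠ 0; then v_{j-1} := N · v_j for j = 2, …, 2.

Pick v_2 = (0, 1, 0, 0)ᵀ.
Then v_1 = N · v_2 = (1, -2, -1, -2)ᵀ.

Sanity check: (A − (-1)·I) v_1 = (0, 0, 0, 0)ᵀ = 0. ✓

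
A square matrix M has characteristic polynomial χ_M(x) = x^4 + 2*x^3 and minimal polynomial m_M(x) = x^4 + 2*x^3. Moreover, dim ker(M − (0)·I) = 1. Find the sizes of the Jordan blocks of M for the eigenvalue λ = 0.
Block sizes for λ = 0: [3]

Step 1 — from the characteristic polynomial, algebraic multiplicity of λ = 0 is 3. From dim ker(M − (0)·I) = 1, there are exactly 1 Jordan blocks for λ = 0.
Step 2 — from the minimal polynomial, the factor (x − 0)^3 tells us the largest block for λ = 0 has size 3.
Step 3 — with total size 3, 1 blocks, and largest block 3, the block sizes (in nonincreasing order) are [3].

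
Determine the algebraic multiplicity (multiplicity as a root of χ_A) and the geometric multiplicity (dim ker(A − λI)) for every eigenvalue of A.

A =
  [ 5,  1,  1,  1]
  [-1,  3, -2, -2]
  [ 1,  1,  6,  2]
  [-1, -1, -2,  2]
λ = 4: alg = 4, geom = 2

Step 1 — factor the characteristic polynomial to read off the algebraic multiplicities:
  χ_A(x) = (x - 4)^4

Step 2 — compute geometric multiplicities via the rank-nullity identity g(λ) = n − rank(A − λI):
  rank(A − (4)·I) = 2, so dim ker(A − (4)·I) = n − 2 = 2

Summary:
  λ = 4: algebraic multiplicity = 4, geometric multiplicity = 2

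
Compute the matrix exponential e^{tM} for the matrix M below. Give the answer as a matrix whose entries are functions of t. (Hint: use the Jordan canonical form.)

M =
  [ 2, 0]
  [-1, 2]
e^{tM} =
  [exp(2*t), 0]
  [-t*exp(2*t), exp(2*t)]

Strategy: write M = P · J · P⁻¹ where J is a Jordan canonical form, so e^{tM} = P · e^{tJ} · P⁻¹, and e^{tJ} can be computed block-by-block.

M has Jordan form
J =
  [2, 1]
  [0, 2]
(up to reordering of blocks).

Per-block formulas:
  For a 2×2 Jordan block J_2(2): exp(t · J_2(2)) = e^(2t)·(I + t·N), where N is the 2×2 nilpotent shift.

After assembling e^{tJ} and conjugating by P, we get:

e^{tM} =
  [exp(2*t), 0]
  [-t*exp(2*t), exp(2*t)]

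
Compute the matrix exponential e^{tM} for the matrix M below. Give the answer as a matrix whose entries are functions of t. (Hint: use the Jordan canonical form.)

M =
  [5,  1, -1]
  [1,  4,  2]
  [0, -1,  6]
e^{tM} =
  [t^2*exp(5*t)/2 + exp(5*t), t*exp(5*t), t^2*exp(5*t)/2 - t*exp(5*t)]
  [-t^2*exp(5*t)/2 + t*exp(5*t), -t*exp(5*t) + exp(5*t), -t^2*exp(5*t)/2 + 2*t*exp(5*t)]
  [-t^2*exp(5*t)/2, -t*exp(5*t), -t^2*exp(5*t)/2 + t*exp(5*t) + exp(5*t)]

Strategy: write M = P · J · P⁻¹ where J is a Jordan canonical form, so e^{tM} = P · e^{tJ} · P⁻¹, and e^{tJ} can be computed block-by-block.

M has Jordan form
J =
  [5, 1, 0]
  [0, 5, 1]
  [0, 0, 5]
(up to reordering of blocks).

Per-block formulas:
  For a 3×3 Jordan block J_3(5): exp(t · J_3(5)) = e^(5t)·(I + t·N + (t^2/2)·N^2), where N is the 3×3 nilpotent shift.

After assembling e^{tJ} and conjugating by P, we get:

e^{tM} =
  [t^2*exp(5*t)/2 + exp(5*t), t*exp(5*t), t^2*exp(5*t)/2 - t*exp(5*t)]
  [-t^2*exp(5*t)/2 + t*exp(5*t), -t*exp(5*t) + exp(5*t), -t^2*exp(5*t)/2 + 2*t*exp(5*t)]
  [-t^2*exp(5*t)/2, -t*exp(5*t), -t^2*exp(5*t)/2 + t*exp(5*t) + exp(5*t)]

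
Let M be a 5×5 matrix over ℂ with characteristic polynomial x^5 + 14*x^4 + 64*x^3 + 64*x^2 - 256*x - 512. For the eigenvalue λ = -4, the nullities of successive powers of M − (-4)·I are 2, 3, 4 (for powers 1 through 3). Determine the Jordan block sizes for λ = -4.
Block sizes for λ = -4: [3, 1]

From the dimensions of kernels of powers, the number of Jordan blocks of size at least j is d_j − d_{j−1} where d_j = dim ker(N^j) (with d_0 = 0). Computing the differences gives [2, 1, 1].
The number of blocks of size exactly k is (#blocks of size ≥ k) − (#blocks of size ≥ k + 1), so the partition is: 1 block(s) of size 1, 1 block(s) of size 3.
In nonincreasing order the block sizes are [3, 1].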